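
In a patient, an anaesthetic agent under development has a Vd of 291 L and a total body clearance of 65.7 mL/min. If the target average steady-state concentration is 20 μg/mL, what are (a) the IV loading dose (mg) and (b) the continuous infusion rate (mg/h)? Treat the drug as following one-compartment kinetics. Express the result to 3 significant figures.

Loading: fill Vd to C_target → 291.0 L × 20 mg/L = 5820 mg
CL = 65.7 mL/min = 65.7 × 0.06 = 3.942 L/h
Maintenance: replace elimination → rate = CL × Css = 3.942 × 20 = 78.84 mg/h

(a) 5820 mg; (b) 78.8 mg/h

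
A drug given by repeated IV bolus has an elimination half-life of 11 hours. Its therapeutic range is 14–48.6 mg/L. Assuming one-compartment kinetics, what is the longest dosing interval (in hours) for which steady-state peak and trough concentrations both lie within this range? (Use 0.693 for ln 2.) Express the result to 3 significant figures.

19.8 h

k = 0.693 / t½ = 0.693 / 11 = 0.06300 h⁻¹
Between IV bolus doses, concentration decays as C = C₀·e^(−kτ), so C_peak/C_trough = e^(kτ).
τ_max = ln(C_peak/C_trough) / k = ln(48.6/14) / 0.06300 = 1.245 / 0.06300 = 19.76 h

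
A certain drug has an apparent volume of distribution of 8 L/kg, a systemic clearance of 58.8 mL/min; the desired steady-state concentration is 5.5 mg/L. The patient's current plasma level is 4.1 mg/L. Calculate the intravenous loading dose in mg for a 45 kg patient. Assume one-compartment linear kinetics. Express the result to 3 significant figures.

Vd = 8 L/kg × 45 kg = 360.0 L
Concentration deficit ΔC = 5.5 − 4.1 = 1.400 mg/L
LD = Vd × ΔC = 360.0 × 1.400 = 504.0 mg

504 mg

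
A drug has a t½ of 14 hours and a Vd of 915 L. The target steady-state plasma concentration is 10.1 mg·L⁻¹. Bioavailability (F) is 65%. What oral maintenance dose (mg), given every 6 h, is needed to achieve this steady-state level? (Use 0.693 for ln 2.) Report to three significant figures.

k = 0.693/14 = 0.04950 h⁻¹, so CL = k·Vd = 0.04950 × 915.0 = 45.29 L/h
D = CL × Css × τ / F = 45.29 × 10.1 × 6 / 0.65 = 4222 mg

4220 mg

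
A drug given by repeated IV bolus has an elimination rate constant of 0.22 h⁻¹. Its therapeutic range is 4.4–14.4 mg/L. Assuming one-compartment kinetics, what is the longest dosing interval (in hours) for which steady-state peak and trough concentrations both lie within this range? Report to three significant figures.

5.39 h

Between IV bolus doses, concentration decays as C = C₀·e^(−kτ), so C_peak/C_trough = e^(kτ).
τ_max = ln(C_peak/C_trough) / k = ln(14.4/4.4) / 0.2200 = 1.186 / 0.2200 = 5.391 h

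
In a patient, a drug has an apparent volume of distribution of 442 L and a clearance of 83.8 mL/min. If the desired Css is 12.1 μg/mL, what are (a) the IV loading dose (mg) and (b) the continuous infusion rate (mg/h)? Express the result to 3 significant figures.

(a) 5350 mg; (b) 60.8 mg/h

Loading: fill Vd to C_target → 442.0 L × 12.1 mg/L = 5348 mg
Convert clearance: 83.8 mL/min × 60 min/h ÷ 1000 mL/L = 5.028 L/h
Maintenance: replace elimination → rate = CL × Css = 5.028 × 12.1 = 60.84 mg/h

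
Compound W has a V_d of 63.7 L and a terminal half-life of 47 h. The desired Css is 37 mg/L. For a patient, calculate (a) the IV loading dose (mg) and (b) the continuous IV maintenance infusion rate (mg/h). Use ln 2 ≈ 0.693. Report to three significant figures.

(a) 2360 mg; (b) 34.8 mg/h

LD = Vd × C = 63.70 × 37 = 2357 mg
CL = 0.693 × Vd / t½ = 0.693 × 63.70 / 47 = 0.9392 L/h
Infusion rate = CL × Css = 0.9392 × 37 = 34.75 mg/h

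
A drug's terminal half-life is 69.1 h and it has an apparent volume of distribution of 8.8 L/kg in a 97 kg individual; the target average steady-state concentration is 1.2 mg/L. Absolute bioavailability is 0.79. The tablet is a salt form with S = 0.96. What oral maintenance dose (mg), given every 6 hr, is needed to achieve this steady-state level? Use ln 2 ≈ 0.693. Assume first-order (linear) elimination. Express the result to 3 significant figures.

Total Vd = 8.8 × 97 = 853.6 L
CL = 0.693 × Vd / t½ = 0.693 × 853.6 / 69.1 = 8.561 L/h
D = CL × Css × τ / F / S = 8.561 × 1.2 × 6 / 0.79 / 0.96 = 81.28 mg

81.3 mg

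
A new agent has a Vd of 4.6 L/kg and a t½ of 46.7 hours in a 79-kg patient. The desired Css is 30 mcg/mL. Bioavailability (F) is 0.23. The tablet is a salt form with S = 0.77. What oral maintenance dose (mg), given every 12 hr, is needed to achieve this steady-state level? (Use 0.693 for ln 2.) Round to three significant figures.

11000 mg

Vd = 4.6 L/kg × 79 kg = 363.4 L
k = 0.693/46.7 = 0.01484 h⁻¹, so CL = k·Vd = 0.01484 × 363.4 = 5.393 L/h
D = CL × Css × τ / F / S = 5.393 × 30 × 12 / 0.23 / 0.77 = 10960 mg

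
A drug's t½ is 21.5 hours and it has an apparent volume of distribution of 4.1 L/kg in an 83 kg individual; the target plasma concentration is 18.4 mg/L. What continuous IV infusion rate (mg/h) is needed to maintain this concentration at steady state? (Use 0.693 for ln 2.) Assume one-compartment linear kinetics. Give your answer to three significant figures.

202 mg/h

Vd(total) = 83 kg × 4.1 L/kg = 340.3 L
k = 0.693/21.5 = 0.03223 h⁻¹, so CL = k·Vd = 0.03223 × 340.3 = 10.97 L/h
Infusion rate = CL × Css = 10.97 × 18.4 = 201.8 mg/h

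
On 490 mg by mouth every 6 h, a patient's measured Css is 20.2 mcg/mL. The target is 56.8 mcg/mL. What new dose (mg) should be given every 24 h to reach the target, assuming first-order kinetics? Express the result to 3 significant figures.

With linear kinetics, Css is proportional to dose rate (D/τ) at fixed clearance.
D₂ = D₁ × (Css,target / Css,current) × (τ₂/τ₁) = 490 × (56.8/20.2) × (24/6) = 5511 mg

5510 mg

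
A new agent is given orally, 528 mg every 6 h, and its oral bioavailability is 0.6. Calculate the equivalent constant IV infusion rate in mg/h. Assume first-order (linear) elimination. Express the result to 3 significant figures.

Equivalent systemic input: infusion rate = F·D/τ.
Rate = 0.6 × 528 / 6 = 52.80 mg/h

52.8 mg/h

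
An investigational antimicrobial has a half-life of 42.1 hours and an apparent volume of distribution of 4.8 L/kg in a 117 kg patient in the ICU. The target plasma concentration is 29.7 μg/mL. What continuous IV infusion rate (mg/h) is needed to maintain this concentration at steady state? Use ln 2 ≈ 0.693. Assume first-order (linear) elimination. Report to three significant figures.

275 mg/h

Vd(total) = 117 kg × 4.8 L/kg = 561.6 L
CL = 0.693 × Vd / t½ = 0.693 × 561.6 / 42.1 = 9.244 L/h
Infusion rate = CL × Css = 9.244 × 29.7 = 274.5 mg/h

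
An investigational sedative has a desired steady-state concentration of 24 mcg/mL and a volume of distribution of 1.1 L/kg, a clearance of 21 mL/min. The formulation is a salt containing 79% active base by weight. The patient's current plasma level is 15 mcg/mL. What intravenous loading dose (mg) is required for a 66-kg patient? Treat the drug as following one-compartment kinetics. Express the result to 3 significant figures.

827 mg

Total Vd = 1.1 × 66 = 72.60 L
Concentration deficit ΔC = 24 − 15 = 9.000 mg/L
LD = Vd × ΔC / S = 72.60 × 9.000 / 0.79 = 827.1 mg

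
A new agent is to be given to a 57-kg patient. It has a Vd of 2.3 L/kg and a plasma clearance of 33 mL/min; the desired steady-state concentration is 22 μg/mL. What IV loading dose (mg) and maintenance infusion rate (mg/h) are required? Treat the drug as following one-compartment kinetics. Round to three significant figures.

Total Vd = 2.3 × 57 = 131.1 L
Loading: fill Vd to C_target → 131.1 L × 22 mg/L = 2884 mg
CL = 33 mL/min = 33 × 0.06 = 1.980 L/h
Maintenance: replace elimination → rate = CL × Css = 1.980 × 22 = 43.56 mg/h

(a) 2880 mg; (b) 43.6 mg/h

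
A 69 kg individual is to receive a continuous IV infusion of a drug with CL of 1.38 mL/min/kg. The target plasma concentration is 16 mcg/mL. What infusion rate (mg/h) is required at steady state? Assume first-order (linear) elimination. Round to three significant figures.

CL = 1.38 mL/min/kg × 69 kg = 95.22 mL/min = 95.22 × 60/1000 = 5.713 L/h
Infusion rate = CL · Css = 5.713 L/h × 16 mg/L = 91.41 mg/h

91.4 mg/h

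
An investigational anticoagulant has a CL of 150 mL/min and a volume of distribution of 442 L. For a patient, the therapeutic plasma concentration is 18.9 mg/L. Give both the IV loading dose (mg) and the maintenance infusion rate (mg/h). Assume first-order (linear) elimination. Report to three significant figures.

LD = Vd · C_target = 442.0 × 18.9 = 8354 mg
Convert clearance: 150 mL/min × 60 min/h ÷ 1000 mL/L = 9.000 L/h
Maintenance infusion rate = CL × Css = 9.000 × 18.9 = 170.1 mg/h

(a) 8350 mg; (b) 170 mg/h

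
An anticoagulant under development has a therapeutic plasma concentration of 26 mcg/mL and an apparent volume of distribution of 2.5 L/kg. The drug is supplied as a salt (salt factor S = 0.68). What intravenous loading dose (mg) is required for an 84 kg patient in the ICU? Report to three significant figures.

8030 mg

Vd(total) = 84 kg × 2.5 L/kg = 210.0 L
LD = Vd × C / S = 210.0 × 26.00 / 0.68 = 8029 mg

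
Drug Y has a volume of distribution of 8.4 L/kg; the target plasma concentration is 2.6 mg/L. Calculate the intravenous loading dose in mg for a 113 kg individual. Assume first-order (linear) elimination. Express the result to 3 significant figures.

Total Vd = 8.4 × 113 = 949.2 L
The loading dose fills Vd to the target concentration.
LD = Vd × C = 949.2 × 2.600 = 2468 mg

2470 mg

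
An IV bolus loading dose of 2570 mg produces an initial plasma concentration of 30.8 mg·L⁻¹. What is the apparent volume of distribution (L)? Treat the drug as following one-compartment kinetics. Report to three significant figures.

Immediately after an IV bolus, C₀ = Dose / Vd, so Vd = Dose / C₀.
Vd = 2570 / 30.8 = 83.44 L

83.4 L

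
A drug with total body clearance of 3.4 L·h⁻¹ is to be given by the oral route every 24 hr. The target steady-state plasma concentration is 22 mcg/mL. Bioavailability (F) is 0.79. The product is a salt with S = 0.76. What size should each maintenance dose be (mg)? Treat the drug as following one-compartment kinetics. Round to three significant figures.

At steady state, dose per interval replaces the amount cleared in that interval: F·S·D/τ = CL·Css.
D = CL × Css × τ / F / S = 3.400 × 22 × 24 / 0.79 / 0.76 = 2990 mg

2990 mg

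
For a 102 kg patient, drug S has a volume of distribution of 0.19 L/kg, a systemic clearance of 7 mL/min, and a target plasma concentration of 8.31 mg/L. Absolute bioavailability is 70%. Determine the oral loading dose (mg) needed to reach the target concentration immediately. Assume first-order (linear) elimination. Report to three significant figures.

Vd = 0.19 L/kg × 102 kg = 19.38 L
LD = Vd × C / F = 19.38 × 8.310 / 0.7 = 230.1 mg

230 mg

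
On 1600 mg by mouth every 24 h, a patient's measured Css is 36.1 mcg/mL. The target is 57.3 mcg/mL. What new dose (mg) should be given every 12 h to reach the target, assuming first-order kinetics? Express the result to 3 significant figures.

1270 mg

With linear kinetics, Css is proportional to dose rate (D/τ) at fixed clearance.
D₂ = D₁ × (Css,target / Css,current) × (τ₂/τ₁) = 1600 × (57.3/36.1) × (12/24) = 1270 mg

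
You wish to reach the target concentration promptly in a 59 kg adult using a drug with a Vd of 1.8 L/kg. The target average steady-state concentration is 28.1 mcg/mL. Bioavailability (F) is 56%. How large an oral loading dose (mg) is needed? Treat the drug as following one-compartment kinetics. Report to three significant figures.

5330 mg

Total Vd = 1.8 × 59 = 106.2 L
LD = Vd × C / F = 106.2 × 28.10 / 0.56 = 5329 mg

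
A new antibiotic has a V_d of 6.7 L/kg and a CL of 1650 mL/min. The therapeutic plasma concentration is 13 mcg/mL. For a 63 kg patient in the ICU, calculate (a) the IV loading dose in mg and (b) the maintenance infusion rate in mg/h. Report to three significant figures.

(a) 5490 mg; (b) 1290 mg/h

Total Vd = 6.7 × 63 = 422.1 L
Loading: fill Vd to C_target → 422.1 L × 13 mg/L = 5487 mg
CL = 1650 mL/min × 60/1000 = 99.00 L/h
Maintenance: replace elimination → rate = CL × Css = 99.00 × 13 = 1287 mg/h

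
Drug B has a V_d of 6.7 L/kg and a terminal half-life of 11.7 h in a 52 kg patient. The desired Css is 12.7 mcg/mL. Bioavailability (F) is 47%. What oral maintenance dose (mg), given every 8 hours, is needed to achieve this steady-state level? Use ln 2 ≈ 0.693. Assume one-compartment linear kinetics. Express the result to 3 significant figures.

Vd(total) = 52 kg × 6.7 L/kg = 348.4 L
CL = 0.693 × Vd / t½ = 0.693 × 348.4 / 11.7 = 20.64 L/h
D = CL × Css × τ / F = 20.64 × 12.7 × 8 / 0.47 = 4462 mg

4460 mg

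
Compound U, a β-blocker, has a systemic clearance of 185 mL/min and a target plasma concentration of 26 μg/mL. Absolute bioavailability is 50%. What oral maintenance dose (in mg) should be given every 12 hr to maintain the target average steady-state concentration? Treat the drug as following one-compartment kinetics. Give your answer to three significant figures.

6930 mg

Convert clearance: 185 mL/min × 60 min/h ÷ 1000 mL/L = 11.10 L/h
D = CL × Css × τ / F = 11.10 × 26 × 12 / 0.5 = 6926 mg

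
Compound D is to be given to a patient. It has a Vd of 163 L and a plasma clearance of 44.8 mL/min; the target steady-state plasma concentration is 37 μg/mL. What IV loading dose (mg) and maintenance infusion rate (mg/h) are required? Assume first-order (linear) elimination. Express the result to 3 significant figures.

(a) 6030 mg; (b) 99.5 mg/h

Loading dose = Vd × C = 163.0 × 37 = 6031 mg
Convert clearance: 44.8 mL/min × 60 min/h ÷ 1000 mL/L = 2.688 L/h
Maintenance infusion rate = CL × Css = 2.688 × 37 = 99.46 mg/h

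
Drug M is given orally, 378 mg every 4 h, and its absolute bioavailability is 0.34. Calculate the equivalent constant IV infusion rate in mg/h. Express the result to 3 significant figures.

32.1 mg/h

Equivalent systemic input: infusion rate = F·D/τ.
Rate = 0.34 × 378 / 4 = 32.13 mg/h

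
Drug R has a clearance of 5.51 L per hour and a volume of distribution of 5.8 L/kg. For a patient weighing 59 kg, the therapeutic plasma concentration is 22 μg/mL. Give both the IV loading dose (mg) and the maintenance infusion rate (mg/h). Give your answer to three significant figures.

Total Vd = 5.8 × 59 = 342.2 L
LD = Vd · C_target = 342.2 × 22 = 7528 mg
Maintenance infusion rate = CL × Css = 5.510 × 22 = 121.2 mg/h

(a) 7530 mg; (b) 121 mg/h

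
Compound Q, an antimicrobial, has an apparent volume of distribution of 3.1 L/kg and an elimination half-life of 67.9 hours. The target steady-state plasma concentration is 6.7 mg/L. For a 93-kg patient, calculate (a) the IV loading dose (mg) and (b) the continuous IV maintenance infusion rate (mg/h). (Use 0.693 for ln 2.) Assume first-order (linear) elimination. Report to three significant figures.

(a) 1930 mg; (b) 19.7 mg/h

Vd(total) = 93 kg × 3.1 L/kg = 288.3 L
LD = Vd × C = 288.3 × 6.7 = 1932 mg
CL = 0.693 × Vd / t½ = 0.693 × 288.3 / 67.9 = 2.942 L/h
Infusion rate = CL × Css = 2.942 × 6.7 = 19.71 mg/h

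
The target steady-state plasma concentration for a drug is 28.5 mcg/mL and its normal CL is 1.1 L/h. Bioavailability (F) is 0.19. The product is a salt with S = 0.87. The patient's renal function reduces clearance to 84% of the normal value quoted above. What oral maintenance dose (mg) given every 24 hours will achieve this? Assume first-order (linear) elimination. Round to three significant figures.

Patient clearance = 0.84 × 1.100 = 0.9240 L/h
At steady state, dose per interval replaces the amount cleared in that interval: F·S·D/τ = CL·Css.
D = CL × Css × τ / F / S = 0.9240 × 28.5 × 24 / 0.19 / 0.87 = 3823 mg

3820 mg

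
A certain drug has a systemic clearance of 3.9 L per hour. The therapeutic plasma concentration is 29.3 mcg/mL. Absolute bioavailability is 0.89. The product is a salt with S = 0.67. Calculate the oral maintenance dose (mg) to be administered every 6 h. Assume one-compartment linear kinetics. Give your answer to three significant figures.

D = CL × Css × τ / F / S = 3.900 × 29.3 × 6 / 0.89 / 0.67 = 1150 mg

1150 mg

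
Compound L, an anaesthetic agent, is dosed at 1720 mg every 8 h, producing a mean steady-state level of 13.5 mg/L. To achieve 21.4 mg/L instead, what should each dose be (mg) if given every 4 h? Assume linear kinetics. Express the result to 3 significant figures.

1360 mg

With linear kinetics, Css is proportional to dose rate (D/τ) at fixed clearance.
D₂ = D₁ × (Css,target / Css,current) × (τ₂/τ₁) = 1720 × (21.4/13.5) × (4/8) = 1363 mg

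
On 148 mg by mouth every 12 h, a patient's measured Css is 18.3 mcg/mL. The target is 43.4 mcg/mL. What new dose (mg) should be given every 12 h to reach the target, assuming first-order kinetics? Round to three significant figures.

351 mg

With linear kinetics, Css is proportional to dose rate (D/τ) at fixed clearance.
D₂ = D₁ × (Css,target / Css,current) = 148 × 43.4/18.3 = 351.0 mg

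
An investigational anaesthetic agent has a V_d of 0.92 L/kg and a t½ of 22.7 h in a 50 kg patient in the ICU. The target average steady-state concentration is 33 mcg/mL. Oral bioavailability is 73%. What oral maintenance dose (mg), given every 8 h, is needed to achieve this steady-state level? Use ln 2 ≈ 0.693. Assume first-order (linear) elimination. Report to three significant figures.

508 mg

Vd(total) = 50 kg × 0.92 L/kg = 46.00 L
CL = 0.693 × Vd / t½ = 0.693 × 46.00 / 22.7 = 1.404 L/h
D = CL × Css × τ / F = 1.404 × 33 × 8 / 0.73 = 507.7 mg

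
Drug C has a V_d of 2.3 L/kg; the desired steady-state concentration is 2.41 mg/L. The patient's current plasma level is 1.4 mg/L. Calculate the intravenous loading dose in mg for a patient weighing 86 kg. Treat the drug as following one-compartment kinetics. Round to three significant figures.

200 mg

Vd(total) = 86 kg × 2.3 L/kg = 197.8 L
Concentration deficit ΔC = 2.41 − 1.4 = 1.010 mg/L
LD = Vd × ΔC = 197.8 × 1.010 = 199.8 mg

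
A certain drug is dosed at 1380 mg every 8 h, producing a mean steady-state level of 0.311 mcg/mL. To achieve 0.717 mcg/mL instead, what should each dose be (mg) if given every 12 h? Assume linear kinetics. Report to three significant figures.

4770 mg

With linear kinetics, Css is proportional to dose rate (D/τ) at fixed clearance.
D₂ = D₁ × (Css,target / Css,current) × (τ₂/τ₁) = 1380 × (0.717/0.311) × (12/8) = 4772 mg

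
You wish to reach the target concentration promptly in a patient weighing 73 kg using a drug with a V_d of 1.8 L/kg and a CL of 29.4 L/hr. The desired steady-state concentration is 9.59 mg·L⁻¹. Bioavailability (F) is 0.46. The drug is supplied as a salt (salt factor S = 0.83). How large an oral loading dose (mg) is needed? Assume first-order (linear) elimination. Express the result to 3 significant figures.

3300 mg

Vd = 1.8 L/kg × 73 kg = 131.4 L
LD = Vd × C / F / S = 131.4 × 9.590 / 0.46 / 0.83 = 3300 mg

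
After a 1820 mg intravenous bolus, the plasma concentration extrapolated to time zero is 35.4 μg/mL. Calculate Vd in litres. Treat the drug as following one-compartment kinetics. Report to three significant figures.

Immediately after an IV bolus, C₀ = Dose / Vd, so Vd = Dose / C₀.
Vd = 1820 / 35.4 = 51.41 L

51.4 L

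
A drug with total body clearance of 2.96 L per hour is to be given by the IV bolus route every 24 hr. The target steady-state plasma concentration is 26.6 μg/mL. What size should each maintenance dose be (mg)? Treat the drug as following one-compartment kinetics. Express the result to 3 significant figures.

D = CL × Css × τ = 2.960 × 26.6 × 24 = 1890 mg

1890 mg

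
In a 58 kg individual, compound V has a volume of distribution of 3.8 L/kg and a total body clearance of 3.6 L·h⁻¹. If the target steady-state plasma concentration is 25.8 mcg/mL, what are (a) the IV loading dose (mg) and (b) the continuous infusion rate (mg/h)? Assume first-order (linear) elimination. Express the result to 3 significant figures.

Total Vd = 3.8 × 58 = 220.4 L
Loading: fill Vd to C_target → 220.4 L × 25.8 mg/L = 5686 mg
Infusion rate = 3.600 L/h × 25.8 mg/L = 92.88 mg/h

(a) 5690 mg; (b) 92.9 mg/h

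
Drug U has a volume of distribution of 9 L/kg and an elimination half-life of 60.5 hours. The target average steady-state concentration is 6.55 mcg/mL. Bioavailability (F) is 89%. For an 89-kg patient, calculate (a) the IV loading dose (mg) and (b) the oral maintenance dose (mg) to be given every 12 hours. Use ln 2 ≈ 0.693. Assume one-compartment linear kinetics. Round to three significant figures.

(a) 5250 mg; (b) 810 mg

Vd = 9 L/kg × 89 kg = 801.0 L
LD = Vd × C = 801.0 × 6.55 = 5247 mg
CL = 0.693 × Vd / t½ = 0.693 × 801.0 / 60.5 = 9.175 L/h
D = CL × Css × τ / F = 9.175 × 6.55 × 12 / 0.89 = 810.3 mg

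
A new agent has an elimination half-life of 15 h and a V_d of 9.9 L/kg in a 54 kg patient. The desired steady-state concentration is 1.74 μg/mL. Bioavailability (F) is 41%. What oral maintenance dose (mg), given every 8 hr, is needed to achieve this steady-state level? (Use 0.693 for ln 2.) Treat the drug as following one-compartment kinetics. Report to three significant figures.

Total Vd = 9.9 × 54 = 534.6 L
CL = ln 2 · Vd / t½ = 0.693 × 534.6 / 15 = 24.70 L/h
D = CL × Css × τ / F = 24.70 × 1.74 × 8 / 0.41 = 838.6 mg

839 mg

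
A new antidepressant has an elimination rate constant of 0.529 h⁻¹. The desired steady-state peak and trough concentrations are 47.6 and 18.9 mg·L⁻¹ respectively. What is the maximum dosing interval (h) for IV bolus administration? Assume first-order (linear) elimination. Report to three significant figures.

1.75 h

Between IV bolus doses, concentration decays as C = C₀·e^(−kτ), so C_peak/C_trough = e^(kτ).
τ_max = ln(C_peak/C_trough) / k = ln(47.6/18.9) / 0.5290 = 0.9237 / 0.5290 = 1.746 h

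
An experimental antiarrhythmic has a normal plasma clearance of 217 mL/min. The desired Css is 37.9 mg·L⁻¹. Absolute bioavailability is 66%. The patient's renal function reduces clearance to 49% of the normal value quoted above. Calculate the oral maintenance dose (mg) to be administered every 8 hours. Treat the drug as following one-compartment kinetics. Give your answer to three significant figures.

CL = 217 mL/min × 60/1000 = 13.02 L/h
Patient clearance = 0.49 × 13.02 = 6.380 L/h
D = CL × Css × τ / F = 6.380 × 37.9 × 8 / 0.66 = 2931 mg

2930 mg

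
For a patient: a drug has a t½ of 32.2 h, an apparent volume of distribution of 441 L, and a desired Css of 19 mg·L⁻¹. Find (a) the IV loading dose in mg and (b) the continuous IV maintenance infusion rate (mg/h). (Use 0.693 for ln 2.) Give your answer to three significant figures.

(a) 8380 mg; (b) 180 mg/h

LD = Vd × C = 441.0 × 19 = 8379 mg
CL = 0.693 × Vd / t½ = 0.693 × 441.0 / 32.2 = 9.491 L/h
Infusion rate = CL × Css = 9.491 × 19 = 180.3 mg/h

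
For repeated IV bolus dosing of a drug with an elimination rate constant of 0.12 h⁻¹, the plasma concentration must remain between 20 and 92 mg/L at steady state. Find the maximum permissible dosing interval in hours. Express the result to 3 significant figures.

Between IV bolus doses, concentration decays as C = C₀·e^(−kτ), so C_peak/C_trough = e^(kτ).
τ_max = ln(C_peak/C_trough) / k = ln(92/20) / 0.1200 = 1.526 / 0.1200 = 12.72 h

12.7 h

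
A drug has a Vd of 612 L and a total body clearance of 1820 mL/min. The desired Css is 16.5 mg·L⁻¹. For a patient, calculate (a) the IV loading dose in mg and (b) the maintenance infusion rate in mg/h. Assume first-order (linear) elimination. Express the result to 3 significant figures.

(a) 10100 mg; (b) 1800 mg/h

LD = Vd · C_target = 612.0 × 16.5 = 10100 mg
Convert clearance: 1820 mL/min × 60 min/h ÷ 1000 mL/L = 109.2 L/h
Infusion rate = 109.2 L/h × 16.5 mg/L = 1802 mg/h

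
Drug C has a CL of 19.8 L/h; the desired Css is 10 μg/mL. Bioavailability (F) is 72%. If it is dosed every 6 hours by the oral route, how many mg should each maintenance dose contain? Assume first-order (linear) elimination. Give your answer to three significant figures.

At steady state, dose per interval replaces the amount cleared in that interval: F·D/τ = CL·Css.
D = CL × Css × τ / F = 19.80 × 10 × 6 / 0.72 = 1650 mg

1650 mg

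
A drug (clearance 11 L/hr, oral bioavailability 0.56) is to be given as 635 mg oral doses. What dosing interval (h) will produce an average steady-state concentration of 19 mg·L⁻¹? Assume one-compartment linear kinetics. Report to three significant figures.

1.70 h

F·D/τ = CL·Css → τ = F·D / (CL·Css).
τ = 0.56 × 635 / (11 × 19) = 1.701 h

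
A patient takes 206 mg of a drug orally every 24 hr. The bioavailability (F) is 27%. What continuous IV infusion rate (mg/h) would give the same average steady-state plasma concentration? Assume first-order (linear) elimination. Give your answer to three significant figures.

Equivalent systemic input: infusion rate = F·D/τ.
Rate = 0.27 × 206 / 24 = 2.318 mg/h

2.32 mg/h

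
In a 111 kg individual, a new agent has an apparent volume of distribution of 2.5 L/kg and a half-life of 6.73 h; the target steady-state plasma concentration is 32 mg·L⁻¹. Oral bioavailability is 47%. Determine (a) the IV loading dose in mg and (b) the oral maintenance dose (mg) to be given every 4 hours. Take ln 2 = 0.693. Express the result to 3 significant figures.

(a) 8880 mg; (b) 7780 mg

Vd = 2.5 L/kg × 111 kg = 277.5 L
LD = Vd × C = 277.5 × 32 = 8880 mg
CL = 0.693 × Vd / t½ = 0.693 × 277.5 / 6.73 = 28.57 L/h
D = CL × Css × τ / F = 28.57 × 32 × 4 / 0.47 = 7781 mg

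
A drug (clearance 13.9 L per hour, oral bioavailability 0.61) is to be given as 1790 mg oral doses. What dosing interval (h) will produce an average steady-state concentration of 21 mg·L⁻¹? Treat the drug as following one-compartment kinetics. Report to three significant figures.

F·D/τ = CL·Css → τ = F·D / (CL·Css).
τ = 0.61 × 1790 / (13.9 × 21) = 3.741 h

3.74 h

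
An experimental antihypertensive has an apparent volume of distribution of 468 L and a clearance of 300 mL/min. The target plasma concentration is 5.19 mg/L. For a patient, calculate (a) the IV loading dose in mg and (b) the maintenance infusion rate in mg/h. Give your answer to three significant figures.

(a) 2430 mg; (b) 93.4 mg/h

LD = Vd · C_target = 468.0 × 5.19 = 2429 mg
Convert clearance: 300 mL/min × 60 min/h ÷ 1000 mL/L = 18.00 L/h
Maintenance: replace elimination → rate = CL × Css = 18.00 × 5.19 = 93.42 mg/h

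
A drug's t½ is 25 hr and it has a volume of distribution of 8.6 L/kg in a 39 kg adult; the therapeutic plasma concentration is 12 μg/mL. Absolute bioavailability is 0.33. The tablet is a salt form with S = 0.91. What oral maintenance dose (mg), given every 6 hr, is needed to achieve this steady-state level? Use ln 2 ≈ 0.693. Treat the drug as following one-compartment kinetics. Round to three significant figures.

Vd(total) = 39 kg × 8.6 L/kg = 335.4 L
CL = 0.693 × Vd / t½ = 0.693 × 335.4 / 25 = 9.297 L/h
D = CL × Css × τ / F / S = 9.297 × 12 × 6 / 0.33 / 0.91 = 2229 mg

2230 mg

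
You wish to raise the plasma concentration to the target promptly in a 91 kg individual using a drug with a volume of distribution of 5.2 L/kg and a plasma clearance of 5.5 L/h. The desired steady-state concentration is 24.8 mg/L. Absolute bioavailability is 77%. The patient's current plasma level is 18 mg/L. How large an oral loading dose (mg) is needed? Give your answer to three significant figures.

4180 mg

Vd(total) = 91 kg × 5.2 L/kg = 473.2 L
The loading dose fills Vd to the target concentration; clearance is irrelevant here.
Concentration deficit ΔC = 24.8 − 18 = 6.800 mg/L
LD = Vd × ΔC / F = 473.2 × 6.800 / 0.77 = 4179 mg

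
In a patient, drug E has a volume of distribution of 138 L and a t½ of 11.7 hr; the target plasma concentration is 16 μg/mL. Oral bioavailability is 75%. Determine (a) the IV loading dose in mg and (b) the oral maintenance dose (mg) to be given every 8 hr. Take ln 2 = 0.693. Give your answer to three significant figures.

LD = Vd × C = 138.0 × 16 = 2208 mg
CL = 0.693 × Vd / t½ = 0.693 × 138.0 / 11.7 = 8.174 L/h
D = CL × Css × τ / F = 8.174 × 16 × 8 / 0.75 = 1395 mg

(a) 2210 mg; (b) 1400 mg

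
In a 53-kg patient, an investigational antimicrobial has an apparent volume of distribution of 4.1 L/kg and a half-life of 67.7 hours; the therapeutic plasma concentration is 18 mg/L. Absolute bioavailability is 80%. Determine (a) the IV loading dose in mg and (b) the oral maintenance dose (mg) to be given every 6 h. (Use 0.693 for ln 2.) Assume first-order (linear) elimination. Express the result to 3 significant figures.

(a) 3910 mg; (b) 300 mg

Total Vd = 4.1 × 53 = 217.3 L
LD = Vd × C = 217.3 × 18 = 3911 mg
CL = 0.693 × Vd / t½ = 0.693 × 217.3 / 67.7 = 2.224 L/h
D = CL × Css × τ / F = 2.224 × 18 × 6 / 0.8 = 300.2 mg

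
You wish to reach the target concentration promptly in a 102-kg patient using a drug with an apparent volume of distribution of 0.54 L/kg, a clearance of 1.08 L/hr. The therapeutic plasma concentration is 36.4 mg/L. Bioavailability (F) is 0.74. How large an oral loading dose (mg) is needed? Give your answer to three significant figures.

2710 mg

Total Vd = 0.54 × 102 = 55.08 L
LD is governed by Vd — clearance does not enter the loading-dose calculation.
LD = Vd × C / F = 55.08 × 36.40 / 0.74 = 2709 mg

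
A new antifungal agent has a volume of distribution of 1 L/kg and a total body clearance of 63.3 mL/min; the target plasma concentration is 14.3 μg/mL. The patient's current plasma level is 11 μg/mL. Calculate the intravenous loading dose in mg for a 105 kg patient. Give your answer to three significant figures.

Vd(total) = 105 kg × 1 L/kg = 105.0 L
The loading dose fills Vd to the target concentration.
Concentration deficit ΔC = 14.3 − 11 = 3.300 mg/L
LD = Vd × ΔC = 105.0 × 3.300 = 346.5 mg

347 mg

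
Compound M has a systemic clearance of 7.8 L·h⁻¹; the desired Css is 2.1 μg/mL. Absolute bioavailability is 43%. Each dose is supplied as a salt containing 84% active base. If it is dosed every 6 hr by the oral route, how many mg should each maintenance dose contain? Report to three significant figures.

272 mg

At steady state, dose per interval replaces the amount cleared in that interval: F·S·D/τ = CL·Css.
D = CL × Css × τ / F / S = 7.800 × 2.1 × 6 / 0.43 / 0.84 = 272.1 mg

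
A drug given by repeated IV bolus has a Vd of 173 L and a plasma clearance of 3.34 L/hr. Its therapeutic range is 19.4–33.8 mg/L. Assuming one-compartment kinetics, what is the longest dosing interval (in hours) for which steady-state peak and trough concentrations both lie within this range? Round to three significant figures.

28.8 h

k = CL / Vd = 3.340 / 173.0 = 0.01931 h⁻¹
Between IV bolus doses, concentration decays as C = C₀·e^(−kτ), so C_peak/C_trough = e^(kτ).
τ_max = ln(C_peak/C_trough) / k = ln(33.8/19.4) / 0.01931 = 0.5552 / 0.01931 = 28.75 h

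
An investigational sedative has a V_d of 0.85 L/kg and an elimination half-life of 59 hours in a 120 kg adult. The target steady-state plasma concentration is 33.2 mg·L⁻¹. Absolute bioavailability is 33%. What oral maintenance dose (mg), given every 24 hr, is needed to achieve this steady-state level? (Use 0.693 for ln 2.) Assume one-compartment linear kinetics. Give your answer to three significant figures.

2890 mg

Vd = 0.85 L/kg × 120 kg = 102.0 L
CL = ln 2 · Vd / t½ = 0.693 × 102.0 / 59 = 1.198 L/h
D = CL × Css × τ / F = 1.198 × 33.2 × 24 / 0.33 = 2893 mg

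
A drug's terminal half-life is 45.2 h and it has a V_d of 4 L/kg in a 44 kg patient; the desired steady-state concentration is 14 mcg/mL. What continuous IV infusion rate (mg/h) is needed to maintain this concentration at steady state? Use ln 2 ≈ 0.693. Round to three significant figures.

Vd(total) = 44 kg × 4 L/kg = 176.0 L
k = 0.693/45.2 = 0.01533 h⁻¹, so CL = k·Vd = 0.01533 × 176.0 = 2.698 L/h
Infusion rate = CL × Css = 2.698 × 14 = 37.77 mg/h

37.8 mg/h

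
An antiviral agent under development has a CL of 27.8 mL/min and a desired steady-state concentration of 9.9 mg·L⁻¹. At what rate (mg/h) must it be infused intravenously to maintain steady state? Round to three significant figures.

16.5 mg/h

Convert clearance: 27.8 mL/min × 60 min/h ÷ 1000 mL/L = 1.668 L/h
At steady state, infusion rate equals elimination rate: rate in = CL × Css.
Infusion rate = CL · Css = 1.668 L/h × 9.9 mg/L = 16.51 mg/h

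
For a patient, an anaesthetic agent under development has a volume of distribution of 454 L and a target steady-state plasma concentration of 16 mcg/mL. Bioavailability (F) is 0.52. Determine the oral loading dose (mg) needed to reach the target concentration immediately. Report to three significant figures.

The loading dose fills Vd to the target concentration.
LD = Vd × C / F = 454.0 × 16.00 / 0.52 = 13970 mg

14000 mg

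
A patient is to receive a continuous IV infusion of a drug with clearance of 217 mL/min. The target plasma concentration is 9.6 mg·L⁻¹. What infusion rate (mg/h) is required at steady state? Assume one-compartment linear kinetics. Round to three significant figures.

CL = 217 mL/min × 60/1000 = 13.02 L/h
Infusion rate = CL · Css = 13.02 L/h × 9.6 mg/L = 125.0 mg/h

125 mg/h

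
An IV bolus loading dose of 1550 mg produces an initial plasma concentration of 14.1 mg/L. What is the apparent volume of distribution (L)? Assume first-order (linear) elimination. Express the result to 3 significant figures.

110 L

Immediately after an IV bolus, C₀ = Dose / Vd, so Vd = Dose / C₀.
Vd = 1550 / 14.1 = 109.9 L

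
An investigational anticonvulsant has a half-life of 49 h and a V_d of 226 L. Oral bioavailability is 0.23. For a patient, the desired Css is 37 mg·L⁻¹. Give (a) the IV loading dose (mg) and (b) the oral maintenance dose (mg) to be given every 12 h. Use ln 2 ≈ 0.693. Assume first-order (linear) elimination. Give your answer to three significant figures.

(a) 8360 mg; (b) 6170 mg

LD = Vd × C = 226.0 × 37 = 8362 mg
CL = 0.693 × Vd / t½ = 0.693 × 226.0 / 49 = 3.196 L/h
D = CL × Css × τ / F = 3.196 × 37 × 12 / 0.23 = 6170 mg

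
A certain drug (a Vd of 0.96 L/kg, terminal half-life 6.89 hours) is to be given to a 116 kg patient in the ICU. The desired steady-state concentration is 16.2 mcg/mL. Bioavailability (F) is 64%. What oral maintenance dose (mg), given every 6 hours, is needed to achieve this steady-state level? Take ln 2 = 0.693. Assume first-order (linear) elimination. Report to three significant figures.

1700 mg

Vd = 0.96 L/kg × 116 kg = 111.4 L
k = 0.693/6.89 = 0.1006 h⁻¹, so CL = k·Vd = 0.1006 × 111.4 = 11.21 L/h
D = CL × Css × τ / F = 11.21 × 16.2 × 6 / 0.64 = 1703 mg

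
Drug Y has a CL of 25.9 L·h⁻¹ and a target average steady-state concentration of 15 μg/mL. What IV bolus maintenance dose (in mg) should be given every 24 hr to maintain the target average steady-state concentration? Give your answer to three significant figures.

D = CL × Css × τ = 25.90 × 15 × 24 = 9324 mg

9320 mg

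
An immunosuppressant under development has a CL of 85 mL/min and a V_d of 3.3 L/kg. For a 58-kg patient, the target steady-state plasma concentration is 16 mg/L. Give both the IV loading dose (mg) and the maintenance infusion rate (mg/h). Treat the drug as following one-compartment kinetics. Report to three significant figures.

(a) 3060 mg; (b) 81.6 mg/h

Vd(total) = 58 kg × 3.3 L/kg = 191.4 L
Loading dose = Vd × C = 191.4 × 16 = 3062 mg
CL = 85 mL/min = 85 × 0.06 = 5.100 L/h
Maintenance infusion rate = CL × Css = 5.100 × 16 = 81.60 mg/h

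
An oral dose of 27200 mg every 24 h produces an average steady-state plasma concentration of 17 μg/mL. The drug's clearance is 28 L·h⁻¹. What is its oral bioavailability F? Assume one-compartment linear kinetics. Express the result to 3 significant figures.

F·D/τ = CL·Css at steady state → F = CL·Css·τ / D.
F = 28 × 17 × 24 / 27200 = 0.420

0.420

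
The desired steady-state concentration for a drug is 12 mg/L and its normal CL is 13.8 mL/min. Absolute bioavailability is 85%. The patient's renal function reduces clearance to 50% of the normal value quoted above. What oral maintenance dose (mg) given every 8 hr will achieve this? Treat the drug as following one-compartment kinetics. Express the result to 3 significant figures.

CL = 13.8 mL/min × 60/1000 = 0.8280 L/h
Patient clearance = 0.5 × 0.8280 = 0.4140 L/h
At steady state, dose per interval replaces the amount cleared in that interval: F·D/τ = CL·Css.
D = CL × Css × τ / F = 0.4140 × 12 × 8 / 0.85 = 46.76 mg

46.8 mg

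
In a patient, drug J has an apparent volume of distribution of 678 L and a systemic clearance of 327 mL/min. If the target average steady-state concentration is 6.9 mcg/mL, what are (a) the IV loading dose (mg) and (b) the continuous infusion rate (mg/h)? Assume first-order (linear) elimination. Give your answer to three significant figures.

(a) 4680 mg; (b) 135 mg/h

LD = Vd · C_target = 678.0 × 6.9 = 4678 mg
CL = 327 mL/min = 327 × 0.06 = 19.62 L/h
Maintenance: replace elimination → rate = CL × Css = 19.62 × 6.9 = 135.4 mg/h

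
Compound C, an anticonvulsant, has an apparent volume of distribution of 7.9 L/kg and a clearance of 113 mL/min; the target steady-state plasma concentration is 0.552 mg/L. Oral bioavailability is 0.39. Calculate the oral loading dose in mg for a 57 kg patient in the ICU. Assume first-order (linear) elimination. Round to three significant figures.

637 mg

Vd(total) = 57 kg × 7.9 L/kg = 450.3 L
LD = Vd × C / F = 450.3 × 0.5520 / 0.39 = 637.3 mg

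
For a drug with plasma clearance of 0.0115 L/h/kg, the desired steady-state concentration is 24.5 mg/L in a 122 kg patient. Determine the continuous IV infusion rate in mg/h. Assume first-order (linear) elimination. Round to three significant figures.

34.4 mg/h

CL = 0.0115 L/h/kg × 122 kg = 1.403 L/h
At steady state, infusion rate equals elimination rate: rate in = CL × Css.
Infusion rate = CL · Css = 1.403 L/h × 24.5 mg/L = 34.37 mg/h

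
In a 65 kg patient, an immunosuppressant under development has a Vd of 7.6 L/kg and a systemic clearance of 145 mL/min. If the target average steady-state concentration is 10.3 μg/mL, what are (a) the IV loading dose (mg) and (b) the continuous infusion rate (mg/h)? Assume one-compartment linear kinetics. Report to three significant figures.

Total Vd = 7.6 × 65 = 494.0 L
LD = Vd · C_target = 494.0 × 10.3 = 5088 mg
CL = 145 mL/min × 60/1000 = 8.700 L/h
Maintenance: replace elimination → rate = CL × Css = 8.700 × 10.3 = 89.61 mg/h

(a) 5090 mg; (b) 89.6 mg/h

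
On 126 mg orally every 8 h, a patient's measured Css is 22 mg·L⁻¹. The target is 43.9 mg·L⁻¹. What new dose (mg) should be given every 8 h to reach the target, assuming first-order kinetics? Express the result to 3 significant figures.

For first-order elimination, Css ∝ F·D/(CL·τ); F and CL are unchanged, so Css ∝ D/τ.
D₂ = D₁ × (Css,target / Css,current) = 126 × 43.9/22 = 251.4 mg

251 mg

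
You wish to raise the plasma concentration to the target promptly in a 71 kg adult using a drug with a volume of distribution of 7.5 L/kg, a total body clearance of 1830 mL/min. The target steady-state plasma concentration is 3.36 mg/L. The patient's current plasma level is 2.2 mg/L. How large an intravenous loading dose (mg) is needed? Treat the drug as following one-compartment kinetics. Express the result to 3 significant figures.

Vd = 7.5 L/kg × 71 kg = 532.5 L
Concentration deficit ΔC = 3.36 − 2.2 = 1.160 mg/L
LD = Vd × ΔC = 532.5 × 1.160 = 617.7 mg

618 mg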